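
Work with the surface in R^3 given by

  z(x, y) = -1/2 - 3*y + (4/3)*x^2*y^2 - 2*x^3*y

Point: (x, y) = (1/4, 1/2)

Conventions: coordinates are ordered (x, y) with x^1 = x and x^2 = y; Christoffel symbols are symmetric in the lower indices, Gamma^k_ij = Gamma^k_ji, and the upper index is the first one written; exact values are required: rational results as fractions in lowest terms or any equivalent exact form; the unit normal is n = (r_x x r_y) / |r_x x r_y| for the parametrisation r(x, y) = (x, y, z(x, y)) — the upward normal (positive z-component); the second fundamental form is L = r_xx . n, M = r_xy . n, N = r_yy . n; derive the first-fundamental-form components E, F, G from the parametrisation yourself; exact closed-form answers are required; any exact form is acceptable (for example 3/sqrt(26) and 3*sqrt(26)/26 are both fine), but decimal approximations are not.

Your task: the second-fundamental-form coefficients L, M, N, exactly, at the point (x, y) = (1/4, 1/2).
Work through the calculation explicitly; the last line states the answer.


z_x = -1/48, z_y = -283/96, z_xx = -5/6, z_xy = 7/24, z_yy = 1/6
E = 2305/2304, F = 283/4608, G = 89305/9216; answer radicand W^2 = 89309/9216
unnormalised second-form numerators: l = -5/6, m = 7/24, n = 1/6; L = l/sqrt(89309/9216), and similarly M = m/sqrt(W^2), N = n/sqrt(W^2)

Answer: L = -80*sqrt(89309)/89309, M = 28*sqrt(89309)/89309, N = 16*sqrt(89309)/89309


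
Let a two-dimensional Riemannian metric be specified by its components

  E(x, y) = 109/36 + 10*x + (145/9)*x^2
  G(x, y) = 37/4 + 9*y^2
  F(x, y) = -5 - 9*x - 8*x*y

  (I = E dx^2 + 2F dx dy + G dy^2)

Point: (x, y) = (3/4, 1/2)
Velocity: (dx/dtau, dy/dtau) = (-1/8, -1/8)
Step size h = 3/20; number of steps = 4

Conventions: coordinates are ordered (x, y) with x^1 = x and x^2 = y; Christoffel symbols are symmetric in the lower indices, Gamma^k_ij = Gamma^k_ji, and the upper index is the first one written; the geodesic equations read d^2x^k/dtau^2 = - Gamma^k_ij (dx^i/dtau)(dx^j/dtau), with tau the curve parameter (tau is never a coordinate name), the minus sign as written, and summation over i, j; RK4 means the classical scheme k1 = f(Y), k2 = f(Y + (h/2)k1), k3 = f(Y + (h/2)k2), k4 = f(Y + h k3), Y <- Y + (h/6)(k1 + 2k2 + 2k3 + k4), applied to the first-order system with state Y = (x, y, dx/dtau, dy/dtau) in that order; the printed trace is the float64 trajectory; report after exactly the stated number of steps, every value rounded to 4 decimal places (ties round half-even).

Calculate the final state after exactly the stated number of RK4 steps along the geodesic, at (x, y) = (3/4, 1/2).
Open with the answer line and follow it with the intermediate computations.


Answer: x = 0.6745, y = 0.4266, dx/dtau = -0.1261, dy/dtau = -0.1190

f(Y) = (dx/dtau, dy/dtau, -Gamma^x_ij Y'^i Y'^j, -Gamma^y_ij Y'^i Y'^j) with the Gammas evaluated at the stage position; h = 0.150000; intermediate values shown to 6 dp
step 0: x = 0.7500, y = 0.5000, dx/dtau = -0.1250, dy/dtau = -0.1250
step 1:
  k1: at (x, y) = (0.750000, 0.500000), (dx/dtau, dy/dtau) = (-0.125000, -0.125000); Gamma_xxx = 0.609438, Gamma_xxy = 0.000000, Gamma_xyy = -0.339775, Gamma_yxx = -0.348764, Gamma_yxy = 0.000000, Gamma_yyy = -0.044494; k1 = (-0.125000, -0.125000, -0.004213, 0.006145)
  k2: at (x, y) = (0.740625, 0.490625), (dx/dtau, dy/dtau) = (-0.125316, -0.124539); Gamma_xxx = 0.647773, Gamma_xxy = 0.000000, Gamma_xyy = -0.430744, Gamma_yxx = -0.305286, Gamma_yxy = 0.000000, Gamma_yyy = -0.163048; k2 = (-0.125316, -0.124539, -0.003492, 0.007323)
  k3: at (x, y) = (0.740601, 0.490660), (dx/dtau, dy/dtau) = (-0.125262, -0.124451); Gamma_xxx = 0.647551, Gamma_xxy = 0.000000, Gamma_xyy = -0.430182, Gamma_yxx = -0.305591, Gamma_yxy = 0.000000, Gamma_yyy = -0.162295; k3 = (-0.125262, -0.124451, -0.003498, 0.007309)
  k4: at (x, y) = (0.731211, 0.481332), (dx/dtau, dy/dtau) = (-0.125525, -0.123904); Gamma_xxx = 0.686220, Gamma_xxy = 0.000000, Gamma_xyy = -0.519567, Gamma_yxx = -0.262147, Gamma_yxy = 0.000000, Gamma_yyy = -0.277719; k4 = (-0.125525, -0.123904, -0.002836, 0.008394)
  Y <- Y + (h/6)(k1 + 2k2 + 2k3 + k4): x = 0.7312, y = 0.4813, dx/dtau = -0.1255, dy/dtau = -0.1239
step 2:
  k1: at (x, y) = (0.731208, 0.481328), (dx/dtau, dy/dtau) = (-0.125526, -0.123905); Gamma_xxx = 0.686241, Gamma_xxy = 0.000000, Gamma_xyy = -0.519617, Gamma_yxx = -0.262122, Gamma_yxy = 0.000000, Gamma_yyy = -0.277783; k1 = (-0.125526, -0.123905, -0.002836, 0.008395)
  k2: at (x, y) = (0.721794, 0.472035), (dx/dtau, dy/dtau) = (-0.125738, -0.123275); Gamma_xxx = 0.725152, Gamma_xxy = 0.000000, Gamma_xyy = -0.607197, Gamma_yxx = -0.218855, Gamma_yxy = 0.000000, Gamma_yyy = -0.389783; k2 = (-0.125738, -0.123275, -0.002237, 0.009384)
  k3: at (x, y) = (0.721778, 0.472082), (dx/dtau, dy/dtau) = (-0.125694, -0.123201); Gamma_xxx = 0.724867, Gamma_xxy = 0.000000, Gamma_xyy = -0.606509, Gamma_yxx = -0.219236, Gamma_yxy = 0.000000, Gamma_yyy = -0.388866; k3 = (-0.125694, -0.123201, -0.002246, 0.009366)
  k4: at (x, y) = (0.712354, 0.462848), (dx/dtau, dy/dtau) = (-0.125863, -0.122500); Gamma_xxx = 0.763760, Gamma_xxy = 0.000000, Gamma_xyy = -0.691717, Gamma_yxx = -0.176490, Gamma_yxy = 0.000000, Gamma_yyy = -0.496706; k4 = (-0.125863, -0.122500, -0.001719, 0.010250)
  Y <- Y + (h/6)(k1 + 2k2 + 2k3 + k4): x = 0.7124, y = 0.4628, dx/dtau = -0.1259, dy/dtau = -0.1225
step 3:
  k1: at (x, y) = (0.712352, 0.462844), (dx/dtau, dy/dtau) = (-0.125864, -0.122501); Gamma_xxx = 0.763778, Gamma_xxy = 0.000000, Gamma_xyy = -0.691757, Gamma_yxx = -0.176468, Gamma_yxy = 0.000000, Gamma_yyy = -0.496759; k1 = (-0.125864, -0.122501, -0.001719, 0.010250)
  k2: at (x, y) = (0.702912, 0.453656), (dx/dtau, dy/dtau) = (-0.125993, -0.121733); Gamma_xxx = 0.802574, Gamma_xxy = 0.000000, Gamma_xyy = -0.774439, Gamma_yxx = -0.134363, Gamma_yxy = 0.000000, Gamma_yyy = -0.600255; k2 = (-0.125993, -0.121733, -0.001264, 0.011028)
  k3: at (x, y) = (0.702902, 0.453714), (dx/dtau, dy/dtau) = (-0.125959, -0.121674); Gamma_xxx = 0.802240, Gamma_xxy = 0.000000, Gamma_xyy = -0.773667, Gamma_yxx = -0.134802, Gamma_yxy = 0.000000, Gamma_yyy = -0.599233; k3 = (-0.125959, -0.121674, -0.001274, 0.011010)
  k4: at (x, y) = (0.693458, 0.444593), (dx/dtau, dy/dtau) = (-0.126055, -0.120850); Gamma_xxx = 0.840729, Gamma_xxy = 0.000000, Gamma_xyy = -0.853425, Gamma_yxx = -0.093607, Gamma_yxy = 0.000000, Gamma_yyy = -0.697894; k4 = (-0.126055, -0.120850, -0.000895, 0.011680)
  Y <- Y + (h/6)(k1 + 2k2 + 2k3 + k4): x = 0.6935, y = 0.4446, dx/dtau = -0.1261, dy/dtau = -0.1209
step 4:
  k1: at (x, y) = (0.693456, 0.444590), (dx/dtau, dy/dtau) = (-0.126056, -0.120851); Gamma_xxx = 0.840743, Gamma_xxy = 0.000000, Gamma_xyy = -0.853456, Gamma_yxx = -0.093590, Gamma_yxy = 0.000000, Gamma_yyy = -0.697933; k1 = (-0.126056, -0.120851, -0.000895, 0.011680)
  k2: at (x, y) = (0.684002, 0.435526), (dx/dtau, dy/dtau) = (-0.126123, -0.119975); Gamma_xxx = 0.878864, Gamma_xxy = 0.000000, Gamma_xyy = -0.930209, Gamma_yxx = -0.053397, Gamma_yxy = 0.000000, Gamma_yyy = -0.791681; k2 = (-0.126123, -0.119975, -0.000591, 0.012245)
  k3: at (x, y) = (0.683997, 0.435592), (dx/dtau, dy/dtau) = (-0.126100, -0.119933); Gamma_xxx = 0.878496, Gamma_xxy = 0.000000, Gamma_xyy = -0.929396, Gamma_yxx = -0.053873, Gamma_yxy = 0.000000, Gamma_yyy = -0.790611; k3 = (-0.126100, -0.119933, -0.000601, 0.012229)
  k4: at (x, y) = (0.674541, 0.426600), (dx/dtau, dy/dtau) = (-0.126146, -0.119017); Gamma_xxx = 0.916095, Gamma_xxy = 0.000000, Gamma_xyy = -1.002913, Gamma_yxx = -0.014871, Gamma_yxy = 0.000000, Gamma_yyy = -0.879188; k4 = (-0.126146, -0.119017, -0.000371, 0.012690)
  Y <- Y + (h/6)(k1 + 2k2 + 2k3 + k4): x = 0.6745, y = 0.4266, dx/dtau = -0.1261, dy/dtau = -0.1190


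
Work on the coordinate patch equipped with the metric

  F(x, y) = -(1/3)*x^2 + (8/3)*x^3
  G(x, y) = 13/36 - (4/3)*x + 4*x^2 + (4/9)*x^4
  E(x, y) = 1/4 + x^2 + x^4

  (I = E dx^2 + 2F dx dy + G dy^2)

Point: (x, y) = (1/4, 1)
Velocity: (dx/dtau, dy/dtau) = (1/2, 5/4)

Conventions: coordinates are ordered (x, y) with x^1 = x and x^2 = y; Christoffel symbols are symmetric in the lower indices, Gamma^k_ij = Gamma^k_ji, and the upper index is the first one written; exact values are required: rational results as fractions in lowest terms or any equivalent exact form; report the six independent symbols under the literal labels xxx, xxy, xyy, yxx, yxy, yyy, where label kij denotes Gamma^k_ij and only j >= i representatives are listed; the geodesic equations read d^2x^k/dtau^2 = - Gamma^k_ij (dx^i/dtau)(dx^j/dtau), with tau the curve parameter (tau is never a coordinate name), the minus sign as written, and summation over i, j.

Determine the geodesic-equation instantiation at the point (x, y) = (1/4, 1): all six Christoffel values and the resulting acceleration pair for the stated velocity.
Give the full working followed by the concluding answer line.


E = 81/256, F = 1/48, G = 161/576 at the point
E_x = 9/16, E_y = 0, F_x = 1/3, F_y = 0, G_x = 25/36, G_y = 0
EG - F^2 = 12977/147456;  g^inv = (147456/12977) * [[161/576, -1/48], [-1/48, 81/256]]
first-kind symbols [ij,l] = (1/2)(d_i g_jl + d_j g_il - d_l g_ij): [xx,x] = E_x/2 = 9/32, [xx,y] = F_x - E_y/2 = 1/3, [xy,x] = E_y/2 = 0, [xy,y] = G_x/2 = 25/72, [yy,x] = F_y - G_x/2 = -25/72, [yy,y] = G_y/2 = 0
Gamma^x_ij = (G*[ij,x] - F*[ij,y])/(EG - F^2), Gamma^y_ij = (E*[ij,y] - F*[ij,x])/(EG - F^2)
Gamma_xxx = 10568/12977, Gamma_xxy = -3200/38931, Gamma_xyy = -128800/116793, Gamma_yxx = 14688/12977, Gamma_yxy = 16200/12977, Gamma_yyy = 3200/38931
d^2x/dtau^2 = -(Gamma_xxx*(1/2)^2 + 2*Gamma_xxy*(1/2)*(5/4) + Gamma_xyy*(5/4)^2) = 189472/116793
d^2y/dtau^2 = -(Gamma_yxx*(1/2)^2 + 2*Gamma_yxy*(1/2)*(5/4) + Gamma_yyy*(5/4)^2) = -76766/38931

Answer: Gamma_xxx = 10568/12977, Gamma_xxy = -3200/38931, Gamma_xyy = -128800/116793, Gamma_yxx = 14688/12977, Gamma_yxy = 16200/12977, Gamma_yyy = 3200/38931; accelerations (d^2x/dtau^2, d^2y/dtau^2) = (189472/116793, -76766/38931)


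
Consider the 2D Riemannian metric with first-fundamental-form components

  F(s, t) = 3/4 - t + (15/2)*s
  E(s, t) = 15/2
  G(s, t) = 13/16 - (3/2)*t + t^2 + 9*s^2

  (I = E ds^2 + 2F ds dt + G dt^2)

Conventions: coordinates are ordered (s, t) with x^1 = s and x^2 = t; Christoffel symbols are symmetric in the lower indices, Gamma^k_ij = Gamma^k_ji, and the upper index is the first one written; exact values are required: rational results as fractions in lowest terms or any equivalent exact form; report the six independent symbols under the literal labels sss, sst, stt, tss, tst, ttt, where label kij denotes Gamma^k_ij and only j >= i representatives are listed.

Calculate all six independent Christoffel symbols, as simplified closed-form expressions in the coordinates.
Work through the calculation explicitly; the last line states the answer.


E = 15/2; F = 3/4 - t + (15/2)*s; G = 13/16 - (3/2)*t + t^2 + 9*s^2
Gamma^k_ij = (1/2) g^{kl} (d_i g_jl + d_j g_il - d_l g_ij), with g^inv = (1/(EG-F^2)) [[G, -F], [-F, E]]
first partials: E_s = 0, E_t = 0, F_s = 15/2, F_t = -1, G_s = 18*s, G_t = -3/2 + 2*t
D = EG - F^2 = 177/32 - (39/4)*t - (45/4)*s + (13/2)*t^2 + 15*s*t + (45/4)*s^2
expanded: Gamma^s_ss = (G E_s - 2F F_s + F E_t)/(2D), Gamma^s_st = (G E_t - F G_s)/(2D), Gamma^s_tt = (2G F_t - G G_s - F G_t)/(2D), Gamma^t_ss = (2E F_s - E E_t - F E_s)/(2D), Gamma^t_st = (E G_s - F E_t)/(2D), Gamma^t_tt = (E G_t - 2F F_t + F G_s)/(2D); substitute and cancel common factors

Answer: Gamma_sss = (-1800*s + 240*t - 180)/(360*s^2 + 480*s*t - 360*s + 208*t^2 - 312*t + 177), Gamma_sst = (-2160*s^2 + 288*s*t - 216*s)/(360*s^2 + 480*s*t - 360*s + 208*t^2 - 312*t + 177), Gamma_stt = (-2592*s^3 - 288*s^2 - 288*s*t^2 + 192*s*t - 54*s - 8)/(360*s^2 + 480*s*t - 360*s + 208*t^2 - 312*t + 177), Gamma_tss = 1800/(360*s^2 + 480*s*t - 360*s + 208*t^2 - 312*t + 177), Gamma_tst = 2160*s/(360*s^2 + 480*s*t - 360*s + 208*t^2 - 312*t + 177), Gamma_ttt = (2160*s^2 - 288*s*t + 456*s + 208*t - 156)/(360*s^2 + 480*s*t - 360*s + 208*t^2 - 312*t + 177)


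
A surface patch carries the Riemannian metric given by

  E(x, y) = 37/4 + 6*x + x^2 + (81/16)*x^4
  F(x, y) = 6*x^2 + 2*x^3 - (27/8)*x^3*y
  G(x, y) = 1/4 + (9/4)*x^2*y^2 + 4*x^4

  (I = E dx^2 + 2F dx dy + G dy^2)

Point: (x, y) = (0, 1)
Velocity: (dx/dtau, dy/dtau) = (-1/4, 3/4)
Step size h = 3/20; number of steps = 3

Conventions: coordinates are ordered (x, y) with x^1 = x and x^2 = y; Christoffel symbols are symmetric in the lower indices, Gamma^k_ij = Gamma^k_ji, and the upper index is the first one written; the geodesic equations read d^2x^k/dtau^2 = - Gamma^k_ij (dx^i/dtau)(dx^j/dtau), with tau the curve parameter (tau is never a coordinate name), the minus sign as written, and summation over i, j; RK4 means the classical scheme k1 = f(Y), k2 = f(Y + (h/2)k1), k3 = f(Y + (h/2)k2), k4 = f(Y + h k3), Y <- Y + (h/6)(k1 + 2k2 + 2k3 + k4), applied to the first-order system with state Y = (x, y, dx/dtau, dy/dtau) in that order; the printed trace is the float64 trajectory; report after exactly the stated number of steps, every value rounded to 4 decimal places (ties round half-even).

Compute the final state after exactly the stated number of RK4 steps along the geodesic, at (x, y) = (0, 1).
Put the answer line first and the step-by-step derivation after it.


Answer: x = -0.1154, y = 1.3312, dx/dtau = -0.2648, dy/dtau = 0.6993

f(Y) = (dx/dtau, dy/dtau, -Gamma^x_ij Y'^i Y'^j, -Gamma^y_ij Y'^i Y'^j) with the Gammas evaluated at the stage position; h = 0.150000; intermediate values shown to 6 dp
step 0: x = 0.0000, y = 1.0000, dx/dtau = -0.2500, dy/dtau = 0.7500
step 1:
  k1: at (x, y) = (0.000000, 1.000000), (dx/dtau, dy/dtau) = (-0.250000, 0.750000); Gamma_xxx = 0.324324, Gamma_xxy = 0.000000, Gamma_xyy = 0.000000, Gamma_yxx = 0.000000, Gamma_yxy = 0.000000, Gamma_yyy = 0.000000; k1 = (-0.250000, 0.750000, -0.020270, 0.000000)
  k2: at (x, y) = (-0.018750, 1.056250), (dx/dtau, dy/dtau) = (-0.251520, 0.750000); Gamma_xxx = 0.326456, Gamma_xxy = 0.000044, Gamma_xyy = 0.005158, Gamma_yxx = -0.906169, Gamma_yxy = -0.187816, Gamma_yyy = 0.003287; k2 = (-0.251520, 0.750000, -0.023537, -0.015382)
  k3: at (x, y) = (-0.018864, 1.056250), (dx/dtau, dy/dtau) = (-0.251765, 0.748846); Gamma_xxx = 0.326471, Gamma_xxy = 0.000044, Gamma_xyy = 0.005190, Gamma_yxx = -0.911698, Gamma_yxy = -0.188953, Gamma_yyy = 0.003326; k3 = (-0.251765, 0.748846, -0.023587, -0.015325)
  k4: at (x, y) = (-0.037765, 1.112327), (dx/dtau, dy/dtau) = (-0.253538, 0.747701); Gamma_xxx = 0.329920, Gamma_xxy = 0.000398, Gamma_xyy = 0.011704, Gamma_yxx = -1.825103, Gamma_yxy = -0.415650, Gamma_yyy = 0.013655; k4 = (-0.253538, 0.747701, -0.027600, -0.047904)
  Y <- Y + (h/6)(k1 + 2k2 + 2k3 + k4): x = -0.0378, y = 1.1124, dx/dtau = -0.2536, dy/dtau = 0.7473
step 2:
  k1: at (x, y) = (-0.037753, 1.112385), (dx/dtau, dy/dtau) = (-0.253553, 0.747267); Gamma_xxx = 0.329917, Gamma_xxy = 0.000398, Gamma_xyy = 0.011701, Gamma_yxx = -1.824526, Gamma_yxy = -0.415563, Gamma_yyy = 0.013647; k1 = (-0.253553, 0.747267, -0.027593, -0.047799)
  k2: at (x, y) = (-0.056769, 1.168430), (dx/dtau, dy/dtau) = (-0.255622, 0.743682); Gamma_xxx = 0.336029, Gamma_xxy = 0.001495, Gamma_xyy = 0.019730, Gamma_yxx = -2.718452, Gamma_yxy = -0.676594, Gamma_yyy = 0.031099; k2 = (-0.255622, 0.743682, -0.032301, -0.096812)
  k3: at (x, y) = (-0.056924, 1.168161), (dx/dtau, dy/dtau) = (-0.255976, 0.740006); Gamma_xxx = 0.336093, Gamma_xxy = 0.001507, Gamma_xyy = 0.019778, Gamma_yxx = -2.725599, Gamma_yxy = -0.678036, Gamma_yyy = 0.031252; k3 = (-0.255976, 0.740006, -0.032282, -0.095395)
  k4: at (x, y) = (-0.076149, 1.223386), (dx/dtau, dy/dtau) = (-0.258395, 0.732958); Gamma_xxx = 0.346288, Gamma_xxy = 0.003917, Gamma_xyy = 0.029490, Gamma_yxx = -3.571874, Gamma_yxy = -0.964562, Gamma_yyy = 0.055283; k4 = (-0.258395, 0.732958, -0.037480, -0.156575)
  Y <- Y + (h/6)(k1 + 2k2 + 2k3 + k4): x = -0.0761, y = 1.2236, dx/dtau = -0.2584, dy/dtau = 0.7325
step 3:
  k1: at (x, y) = (-0.076131, 1.223575), (dx/dtau, dy/dtau) = (-0.258409, 0.732547); Gamma_xxx = 0.346276, Gamma_xxy = 0.003915, Gamma_xyy = 0.029491, Gamma_yxx = -3.571081, Gamma_yxy = -0.964637, Gamma_yyy = 0.055267; k1 = (-0.258409, 0.732547, -0.037466, -0.156404)
  k2: at (x, y) = (-0.095512, 1.278516), (dx/dtau, dy/dtau) = (-0.261219, 0.720817); Gamma_xxx = 0.361662, Gamma_xxy = 0.008256, Gamma_xyy = 0.041030, Gamma_yxx = -4.332840, Gamma_yxy = -1.263608, Gamma_yyy = 0.084238; k2 = (-0.261219, 0.720817, -0.042888, -0.223968)
  k3: at (x, y) = (-0.095723, 1.277636), (dx/dtau, dy/dtau) = (-0.261626, 0.715750); Gamma_xxx = 0.361863, Gamma_xxy = 0.008298, Gamma_xyy = 0.041073, Gamma_yxx = -4.341206, Gamma_yxy = -1.264344, Gamma_yyy = 0.084506; k3 = (-0.261626, 0.715750, -0.042702, -0.219664)
  k4: at (x, y) = (-0.115375, 1.330937), (dx/dtau, dy/dtau) = (-0.264814, 0.699598); Gamma_xxx = 0.383437, Gamma_xxy = 0.015217, Gamma_xyy = 0.054549, Gamma_yxx = -4.991080, Gamma_yxy = -1.558462, Gamma_yyy = 0.116199; k4 = (-0.264814, 0.699598, -0.047949, -0.284317)
  Y <- Y + (h/6)(k1 + 2k2 + 2k3 + k4): x = -0.1154, y = 1.3312, dx/dtau = -0.2648, dy/dtau = 0.6993


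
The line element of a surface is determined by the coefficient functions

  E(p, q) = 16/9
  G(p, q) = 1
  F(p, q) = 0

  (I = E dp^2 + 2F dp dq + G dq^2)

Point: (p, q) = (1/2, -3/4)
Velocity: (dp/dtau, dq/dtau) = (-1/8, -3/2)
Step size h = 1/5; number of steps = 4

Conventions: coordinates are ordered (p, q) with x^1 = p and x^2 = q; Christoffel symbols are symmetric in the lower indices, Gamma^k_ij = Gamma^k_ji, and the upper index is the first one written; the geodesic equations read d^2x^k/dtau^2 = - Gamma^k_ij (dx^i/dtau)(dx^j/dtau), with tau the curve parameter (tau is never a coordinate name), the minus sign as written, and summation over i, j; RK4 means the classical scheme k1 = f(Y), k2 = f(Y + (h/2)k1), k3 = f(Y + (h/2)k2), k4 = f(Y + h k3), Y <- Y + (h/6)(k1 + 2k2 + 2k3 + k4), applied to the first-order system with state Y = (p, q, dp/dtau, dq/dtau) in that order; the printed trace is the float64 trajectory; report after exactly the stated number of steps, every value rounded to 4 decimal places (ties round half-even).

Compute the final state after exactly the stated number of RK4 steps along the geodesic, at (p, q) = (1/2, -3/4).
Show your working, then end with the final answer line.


f(Y) = (dp/dtau, dq/dtau, -Gamma^p_ij Y'^i Y'^j, -Gamma^q_ij Y'^i Y'^j) with the Gammas evaluated at the stage position; h = 0.200000; intermediate values shown to 6 dp
step 0: p = 0.5000, q = -0.7500, dp/dtau = -0.1250, dq/dtau = -1.5000
step 1:
  k1: at (p, q) = (0.500000, -0.750000), (dp/dtau, dq/dtau) = (-0.125000, -1.500000); Gamma_ppp = 0.000000, Gamma_ppq = 0.000000, Gamma_pqq = 0.000000, Gamma_qpp = 0.000000, Gamma_qpq = 0.000000, Gamma_qqq = 0.000000; k1 = (-0.125000, -1.500000, 0.000000, 0.000000)
  k2: at (p, q) = (0.487500, -0.900000), (dp/dtau, dq/dtau) = (-0.125000, -1.500000); Gamma_ppp = 0.000000, Gamma_ppq = 0.000000, Gamma_pqq = 0.000000, Gamma_qpp = 0.000000, Gamma_qpq = 0.000000, Gamma_qqq = 0.000000; k2 = (-0.125000, -1.500000, 0.000000, 0.000000)
  k3: at (p, q) = (0.487500, -0.900000), (dp/dtau, dq/dtau) = (-0.125000, -1.500000); Gamma_ppp = 0.000000, Gamma_ppq = 0.000000, Gamma_pqq = 0.000000, Gamma_qpp = 0.000000, Gamma_qpq = 0.000000, Gamma_qqq = 0.000000; k3 = (-0.125000, -1.500000, 0.000000, 0.000000)
  k4: at (p, q) = (0.475000, -1.050000), (dp/dtau, dq/dtau) = (-0.125000, -1.500000); Gamma_ppp = 0.000000, Gamma_ppq = 0.000000, Gamma_pqq = 0.000000, Gamma_qpp = 0.000000, Gamma_qpq = 0.000000, Gamma_qqq = 0.000000; k4 = (-0.125000, -1.500000, 0.000000, 0.000000)
  Y <- Y + (h/6)(k1 + 2k2 + 2k3 + k4): p = 0.4750, q = -1.0500, dp/dtau = -0.1250, dq/dtau = -1.5000
step 2:
  k1: at (p, q) = (0.475000, -1.050000), (dp/dtau, dq/dtau) = (-0.125000, -1.500000); Gamma_ppp = 0.000000, Gamma_ppq = 0.000000, Gamma_pqq = 0.000000, Gamma_qpp = 0.000000, Gamma_qpq = 0.000000, Gamma_qqq = 0.000000; k1 = (-0.125000, -1.500000, 0.000000, 0.000000)
  k2: at (p, q) = (0.462500, -1.200000), (dp/dtau, dq/dtau) = (-0.125000, -1.500000); Gamma_ppp = 0.000000, Gamma_ppq = 0.000000, Gamma_pqq = 0.000000, Gamma_qpp = 0.000000, Gamma_qpq = 0.000000, Gamma_qqq = 0.000000; k2 = (-0.125000, -1.500000, 0.000000, 0.000000)
  k3: at (p, q) = (0.462500, -1.200000), (dp/dtau, dq/dtau) = (-0.125000, -1.500000); Gamma_ppp = 0.000000, Gamma_ppq = 0.000000, Gamma_pqq = 0.000000, Gamma_qpp = 0.000000, Gamma_qpq = 0.000000, Gamma_qqq = 0.000000; k3 = (-0.125000, -1.500000, 0.000000, 0.000000)
  k4: at (p, q) = (0.450000, -1.350000), (dp/dtau, dq/dtau) = (-0.125000, -1.500000); Gamma_ppp = 0.000000, Gamma_ppq = 0.000000, Gamma_pqq = 0.000000, Gamma_qpp = 0.000000, Gamma_qpq = 0.000000, Gamma_qqq = 0.000000; k4 = (-0.125000, -1.500000, 0.000000, 0.000000)
  Y <- Y + (h/6)(k1 + 2k2 + 2k3 + k4): p = 0.4500, q = -1.3500, dp/dtau = -0.1250, dq/dtau = -1.5000
step 3:
  k1: at (p, q) = (0.450000, -1.350000), (dp/dtau, dq/dtau) = (-0.125000, -1.500000); Gamma_ppp = 0.000000, Gamma_ppq = 0.000000, Gamma_pqq = 0.000000, Gamma_qpp = 0.000000, Gamma_qpq = 0.000000, Gamma_qqq = 0.000000; k1 = (-0.125000, -1.500000, 0.000000, 0.000000)
  k2: at (p, q) = (0.437500, -1.500000), (dp/dtau, dq/dtau) = (-0.125000, -1.500000); Gamma_ppp = 0.000000, Gamma_ppq = 0.000000, Gamma_pqq = 0.000000, Gamma_qpp = 0.000000, Gamma_qpq = 0.000000, Gamma_qqq = 0.000000; k2 = (-0.125000, -1.500000, 0.000000, 0.000000)
  k3: at (p, q) = (0.437500, -1.500000), (dp/dtau, dq/dtau) = (-0.125000, -1.500000); Gamma_ppp = 0.000000, Gamma_ppq = 0.000000, Gamma_pqq = 0.000000, Gamma_qpp = 0.000000, Gamma_qpq = 0.000000, Gamma_qqq = 0.000000; k3 = (-0.125000, -1.500000, 0.000000, 0.000000)
  k4: at (p, q) = (0.425000, -1.650000), (dp/dtau, dq/dtau) = (-0.125000, -1.500000); Gamma_ppp = 0.000000, Gamma_ppq = 0.000000, Gamma_pqq = 0.000000, Gamma_qpp = 0.000000, Gamma_qpq = 0.000000, Gamma_qqq = 0.000000; k4 = (-0.125000, -1.500000, 0.000000, 0.000000)
  Y <- Y + (h/6)(k1 + 2k2 + 2k3 + k4): p = 0.4250, q = -1.6500, dp/dtau = -0.1250, dq/dtau = -1.5000
step 4:
  k1: at (p, q) = (0.425000, -1.650000), (dp/dtau, dq/dtau) = (-0.125000, -1.500000); Gamma_ppp = 0.000000, Gamma_ppq = 0.000000, Gamma_pqq = 0.000000, Gamma_qpp = 0.000000, Gamma_qpq = 0.000000, Gamma_qqq = 0.000000; k1 = (-0.125000, -1.500000, 0.000000, 0.000000)
  k2: at (p, q) = (0.412500, -1.800000), (dp/dtau, dq/dtau) = (-0.125000, -1.500000); Gamma_ppp = 0.000000, Gamma_ppq = 0.000000, Gamma_pqq = 0.000000, Gamma_qpp = 0.000000, Gamma_qpq = 0.000000, Gamma_qqq = 0.000000; k2 = (-0.125000, -1.500000, 0.000000, 0.000000)
  k3: at (p, q) = (0.412500, -1.800000), (dp/dtau, dq/dtau) = (-0.125000, -1.500000); Gamma_ppp = 0.000000, Gamma_ppq = 0.000000, Gamma_pqq = 0.000000, Gamma_qpp = 0.000000, Gamma_qpq = 0.000000, Gamma_qqq = 0.000000; k3 = (-0.125000, -1.500000, 0.000000, 0.000000)
  k4: at (p, q) = (0.400000, -1.950000), (dp/dtau, dq/dtau) = (-0.125000, -1.500000); Gamma_ppp = 0.000000, Gamma_ppq = 0.000000, Gamma_pqq = 0.000000, Gamma_qpp = 0.000000, Gamma_qpq = 0.000000, Gamma_qqq = 0.000000; k4 = (-0.125000, -1.500000, 0.000000, 0.000000)
  Y <- Y + (h/6)(k1 + 2k2 + 2k3 + k4): p = 0.4000, q = -1.9500, dp/dtau = -0.1250, dq/dtau = -1.5000

Answer: p = 0.4000, q = -1.9500, dp/dtau = -0.1250, dq/dtau = -1.5000


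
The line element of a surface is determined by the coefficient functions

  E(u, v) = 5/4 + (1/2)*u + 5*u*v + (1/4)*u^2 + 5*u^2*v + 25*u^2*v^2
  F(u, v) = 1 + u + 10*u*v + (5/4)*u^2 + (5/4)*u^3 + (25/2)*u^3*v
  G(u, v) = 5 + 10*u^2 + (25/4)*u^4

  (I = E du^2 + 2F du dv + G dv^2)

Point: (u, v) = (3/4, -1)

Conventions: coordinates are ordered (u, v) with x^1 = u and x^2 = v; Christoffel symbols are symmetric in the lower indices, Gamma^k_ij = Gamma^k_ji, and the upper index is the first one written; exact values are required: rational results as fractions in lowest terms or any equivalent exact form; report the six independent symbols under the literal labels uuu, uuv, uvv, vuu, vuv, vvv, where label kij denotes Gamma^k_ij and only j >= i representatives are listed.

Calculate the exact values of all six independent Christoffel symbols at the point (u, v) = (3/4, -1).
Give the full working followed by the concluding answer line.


E = 593/64, F = -2507/256, G = 12905/1024 at the point
E_u = 207/8, E_v = -345/16, F_u = -1671/64, F_v = 1635/128, G_u = 1635/64, G_v = 0
EG - F^2 = 21369/1024;  g^inv = (1024/21369) * [[12905/1024, 2507/256], [2507/256, 593/64]]
first-kind symbols [ij,l] = (1/2)(d_i g_jl + d_j g_il - d_l g_ij): [uu,u] = E_u/2 = 207/16, [uu,v] = F_u - E_v/2 = -981/64, [uv,u] = E_v/2 = -345/32, [uv,v] = G_u/2 = 1635/128, [vv,u] = F_v - G_u/2 = 0, [vv,v] = G_v/2 = 0
Gamma^u_ij = (G*[ij,u] - F*[ij,v])/(EG - F^2), Gamma^v_ij = (E*[ij,v] - F*[ij,u])/(EG - F^2)

Answer: Gamma_uuu = 4416/7123, Gamma_uuv = -3680/7123, Gamma_uvv = 0, Gamma_vuu = -5232/7123, Gamma_vuv = 4360/7123, Gamma_vvv = 0


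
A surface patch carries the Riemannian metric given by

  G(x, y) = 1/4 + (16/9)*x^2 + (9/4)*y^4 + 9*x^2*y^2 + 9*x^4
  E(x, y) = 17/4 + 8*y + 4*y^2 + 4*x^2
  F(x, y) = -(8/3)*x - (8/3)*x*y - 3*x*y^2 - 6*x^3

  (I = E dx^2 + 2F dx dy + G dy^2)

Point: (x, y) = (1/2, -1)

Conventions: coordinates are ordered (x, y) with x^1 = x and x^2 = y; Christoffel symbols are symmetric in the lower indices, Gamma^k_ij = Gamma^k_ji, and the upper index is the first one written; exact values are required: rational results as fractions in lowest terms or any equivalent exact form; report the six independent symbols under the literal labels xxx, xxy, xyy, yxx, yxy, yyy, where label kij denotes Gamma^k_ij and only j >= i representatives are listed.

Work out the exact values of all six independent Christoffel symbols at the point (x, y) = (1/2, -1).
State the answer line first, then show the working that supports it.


Answer: Gamma_xxx = -3088/1229, Gamma_xxy = 9900/1229, Gamma_xyy = -256967/11061, Gamma_yxx = -2808/1229, Gamma_yxy = 5500/1229, Gamma_yyy = -12600/1229

E = 5/4, F = -9/4, G = 829/144 at the point
E_x = 4, E_y = 0, F_x = -15/2, F_y = 5/3, G_x = 275/18, G_y = -27/2
EG - F^2 = 1229/576;  g^inv = (576/1229) * [[829/144, 9/4], [9/4, 5/4]]
first-kind symbols [ij,l] = (1/2)(d_i g_jl + d_j g_il - d_l g_ij): [xx,x] = E_x/2 = 2, [xx,y] = F_x - E_y/2 = -15/2, [xy,x] = E_y/2 = 0, [xy,y] = G_x/2 = 275/36, [yy,x] = F_y - G_x/2 = -215/36, [yy,y] = G_y/2 = -27/4
Gamma^x_ij = (G*[ij,x] - F*[ij,y])/(EG - F^2), Gamma^y_ij = (E*[ij,y] - F*[ij,x])/(EG - F^2)


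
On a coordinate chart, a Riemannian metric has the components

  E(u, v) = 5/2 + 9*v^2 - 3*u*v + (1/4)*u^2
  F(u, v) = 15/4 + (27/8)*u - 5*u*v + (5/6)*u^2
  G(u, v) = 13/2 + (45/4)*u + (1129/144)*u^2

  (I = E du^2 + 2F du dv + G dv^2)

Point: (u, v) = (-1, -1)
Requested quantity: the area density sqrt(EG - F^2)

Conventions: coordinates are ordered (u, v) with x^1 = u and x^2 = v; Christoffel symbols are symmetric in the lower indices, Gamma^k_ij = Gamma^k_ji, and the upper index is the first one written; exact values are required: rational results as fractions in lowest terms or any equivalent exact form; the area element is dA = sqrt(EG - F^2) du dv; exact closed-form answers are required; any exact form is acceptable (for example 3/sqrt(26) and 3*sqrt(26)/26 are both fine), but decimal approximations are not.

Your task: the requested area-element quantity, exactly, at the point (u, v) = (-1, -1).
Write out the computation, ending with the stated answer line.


E = 35/4, F = -91/24, G = 445/144; EG - F^2 = 3647/288

Answer: sqrt(EG - F^2) = sqrt(7294)/24


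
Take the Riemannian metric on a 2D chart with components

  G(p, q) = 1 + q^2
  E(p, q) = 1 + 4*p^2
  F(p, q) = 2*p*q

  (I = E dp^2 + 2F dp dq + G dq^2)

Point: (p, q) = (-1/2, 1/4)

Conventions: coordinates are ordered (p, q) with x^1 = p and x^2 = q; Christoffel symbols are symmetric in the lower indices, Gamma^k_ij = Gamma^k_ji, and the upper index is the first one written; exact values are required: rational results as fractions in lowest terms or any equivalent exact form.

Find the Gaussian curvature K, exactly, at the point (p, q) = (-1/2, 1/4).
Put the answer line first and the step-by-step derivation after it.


Answer: K = 512/1089

E = 2, F = -1/4, G = 17/16, EG - F^2 = 33/16 at the point
E_p = -4, E_q = 0, F_p = 1/2, F_q = -1, G_p = 0, G_q = 1/2
E_qq = 0, F_pq = 2, G_pp = 0
Brioschi: K = (det M1 - det M2) / (EG - F^2)^2 with the standard first/second-derivative matrices M1, M2.
M1 = [[-E_qq/2 + F_pq - G_pp/2, E_p/2, F_p - E_q/2], [F_q - G_p/2, E, F], [G_q/2, F, G]] = [[2, -2, 1/2], [-1, 2, -1/4], [1/4, -1/4, 17/16]]; det M1 = 2
M2 = [[0, E_q/2, G_p/2], [E_q/2, E, F], [G_p/2, F, G]] = [[0, 0, 0], [0, 2, -1/4], [0, -1/4, 17/16]]; det M2 = 0
det M1 - det M2 = 2; K = 2 / (33/16)^2 = 512/1089


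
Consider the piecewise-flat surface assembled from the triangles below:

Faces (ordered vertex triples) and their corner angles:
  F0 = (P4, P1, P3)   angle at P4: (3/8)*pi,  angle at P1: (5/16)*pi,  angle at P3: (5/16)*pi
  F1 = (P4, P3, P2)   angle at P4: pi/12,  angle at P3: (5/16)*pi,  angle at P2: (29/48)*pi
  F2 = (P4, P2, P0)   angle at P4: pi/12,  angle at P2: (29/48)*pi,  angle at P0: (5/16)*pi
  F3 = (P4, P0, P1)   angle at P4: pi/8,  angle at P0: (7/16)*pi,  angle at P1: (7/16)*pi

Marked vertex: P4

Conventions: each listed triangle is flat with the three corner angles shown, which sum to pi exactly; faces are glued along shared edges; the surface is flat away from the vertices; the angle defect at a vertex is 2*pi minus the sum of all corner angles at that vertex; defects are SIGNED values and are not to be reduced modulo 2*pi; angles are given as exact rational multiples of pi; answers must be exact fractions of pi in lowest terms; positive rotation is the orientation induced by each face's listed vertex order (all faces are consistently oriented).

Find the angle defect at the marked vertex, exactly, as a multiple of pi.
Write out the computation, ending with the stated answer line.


Sum of corner angles at P4: (2/3)*pi
defect = 2*pi - (2/3)*pi

Answer: defect(P4) = (4/3)*pi


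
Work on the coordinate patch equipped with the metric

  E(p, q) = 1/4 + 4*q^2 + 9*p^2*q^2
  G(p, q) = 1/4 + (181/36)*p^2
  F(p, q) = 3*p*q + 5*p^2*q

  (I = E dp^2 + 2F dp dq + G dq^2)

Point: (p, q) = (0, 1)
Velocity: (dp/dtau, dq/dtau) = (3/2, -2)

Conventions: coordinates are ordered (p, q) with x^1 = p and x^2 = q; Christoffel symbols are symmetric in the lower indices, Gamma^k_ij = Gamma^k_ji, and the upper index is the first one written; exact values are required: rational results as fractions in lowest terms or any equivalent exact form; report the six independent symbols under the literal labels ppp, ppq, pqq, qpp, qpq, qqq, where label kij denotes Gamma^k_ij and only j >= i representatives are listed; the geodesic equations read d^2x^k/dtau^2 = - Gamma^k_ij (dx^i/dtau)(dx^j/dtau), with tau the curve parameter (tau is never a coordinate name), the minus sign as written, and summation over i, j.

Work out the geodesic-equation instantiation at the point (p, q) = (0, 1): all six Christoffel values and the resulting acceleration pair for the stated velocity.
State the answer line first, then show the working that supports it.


Answer: Gamma_ppp = 0, Gamma_ppq = 16/17, Gamma_pqq = 0, Gamma_qpp = -4, Gamma_qpq = 0, Gamma_qqq = 0; accelerations (d^2p/dtau^2, d^2q/dtau^2) = (96/17, 9)

E = 17/4, F = 0, G = 1/4 at the point
E_p = 0, E_q = 8, F_p = 3, F_q = 0, G_p = 0, G_q = 0
EG - F^2 = 17/16;  g^inv = (16/17) * [[1/4, 0], [0, 17/4]]
first-kind symbols [ij,l] = (1/2)(d_i g_jl + d_j g_il - d_l g_ij): [pp,p] = E_p/2 = 0, [pp,q] = F_p - E_q/2 = -1, [pq,p] = E_q/2 = 4, [pq,q] = G_p/2 = 0, [qq,p] = F_q - G_p/2 = 0, [qq,q] = G_q/2 = 0
Gamma^p_ij = (G*[ij,p] - F*[ij,q])/(EG - F^2), Gamma^q_ij = (E*[ij,q] - F*[ij,p])/(EG - F^2)
Gamma_ppp = 0, Gamma_ppq = 16/17, Gamma_pqq = 0, Gamma_qpp = -4, Gamma_qpq = 0, Gamma_qqq = 0
d^2p/dtau^2 = -(Gamma_ppp*(3/2)^2 + 2*Gamma_ppq*(3/2)*(-2) + Gamma_pqq*(-2)^2) = 96/17
d^2q/dtau^2 = -(Gamma_qpp*(3/2)^2 + 2*Gamma_qpq*(3/2)*(-2) + Gamma_qqq*(-2)^2) = 9


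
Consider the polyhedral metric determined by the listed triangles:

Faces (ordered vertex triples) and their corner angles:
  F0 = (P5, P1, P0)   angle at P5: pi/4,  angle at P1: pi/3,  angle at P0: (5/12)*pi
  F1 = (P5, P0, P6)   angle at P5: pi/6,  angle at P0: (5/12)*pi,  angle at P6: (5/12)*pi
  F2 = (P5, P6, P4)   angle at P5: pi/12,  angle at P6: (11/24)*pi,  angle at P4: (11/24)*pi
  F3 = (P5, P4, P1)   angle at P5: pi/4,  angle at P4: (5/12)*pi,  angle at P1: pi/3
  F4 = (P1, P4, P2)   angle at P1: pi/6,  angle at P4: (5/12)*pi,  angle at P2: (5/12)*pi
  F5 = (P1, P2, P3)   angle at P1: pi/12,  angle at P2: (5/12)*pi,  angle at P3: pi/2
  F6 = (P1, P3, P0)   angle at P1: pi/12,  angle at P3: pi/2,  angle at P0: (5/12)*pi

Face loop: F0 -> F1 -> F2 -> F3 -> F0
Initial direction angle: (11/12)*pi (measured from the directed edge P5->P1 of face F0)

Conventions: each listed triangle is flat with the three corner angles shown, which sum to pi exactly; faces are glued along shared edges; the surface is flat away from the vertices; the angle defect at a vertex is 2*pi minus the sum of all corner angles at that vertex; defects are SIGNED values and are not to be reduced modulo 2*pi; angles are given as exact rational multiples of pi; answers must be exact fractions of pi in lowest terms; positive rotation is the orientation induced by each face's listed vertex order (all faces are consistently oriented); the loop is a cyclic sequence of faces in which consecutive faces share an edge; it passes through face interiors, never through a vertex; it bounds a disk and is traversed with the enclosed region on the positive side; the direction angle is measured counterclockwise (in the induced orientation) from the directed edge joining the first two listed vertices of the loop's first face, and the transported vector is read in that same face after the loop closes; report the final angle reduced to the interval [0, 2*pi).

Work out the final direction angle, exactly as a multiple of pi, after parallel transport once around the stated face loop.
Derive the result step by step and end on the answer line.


enclosed vertex P5: corner angles sum to (3/4)*pi, defect = 2*pi - (3/4)*pi = (5/4)*pi
transport around the loop rotates by the sum of enclosed defects; add to the initial angle mod 2*pi
final angle = (11/12)*pi + (5/4)*pi = pi/6 (mod 2*pi)

Answer: final direction angle = pi/6


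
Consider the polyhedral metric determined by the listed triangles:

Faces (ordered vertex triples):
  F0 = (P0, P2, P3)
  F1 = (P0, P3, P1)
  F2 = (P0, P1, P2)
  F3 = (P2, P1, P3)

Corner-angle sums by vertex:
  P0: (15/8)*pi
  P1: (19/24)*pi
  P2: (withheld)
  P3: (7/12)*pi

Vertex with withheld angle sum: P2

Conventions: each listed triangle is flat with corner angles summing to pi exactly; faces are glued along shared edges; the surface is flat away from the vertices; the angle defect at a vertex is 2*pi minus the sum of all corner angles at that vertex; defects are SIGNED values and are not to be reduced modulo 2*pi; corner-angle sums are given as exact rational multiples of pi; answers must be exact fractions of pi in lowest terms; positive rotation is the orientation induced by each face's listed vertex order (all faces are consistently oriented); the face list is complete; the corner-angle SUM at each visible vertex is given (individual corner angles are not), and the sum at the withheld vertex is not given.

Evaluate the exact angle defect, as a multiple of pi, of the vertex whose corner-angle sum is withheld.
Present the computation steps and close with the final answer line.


V = 4, E = 6, F = 4; chi = V - E + F = 2
Gauss-Bonnet: total defect = 2*pi*chi = 4*pi; visible defects sum to (11/4)*pi

Answer: defect(P2) = (5/4)*pi


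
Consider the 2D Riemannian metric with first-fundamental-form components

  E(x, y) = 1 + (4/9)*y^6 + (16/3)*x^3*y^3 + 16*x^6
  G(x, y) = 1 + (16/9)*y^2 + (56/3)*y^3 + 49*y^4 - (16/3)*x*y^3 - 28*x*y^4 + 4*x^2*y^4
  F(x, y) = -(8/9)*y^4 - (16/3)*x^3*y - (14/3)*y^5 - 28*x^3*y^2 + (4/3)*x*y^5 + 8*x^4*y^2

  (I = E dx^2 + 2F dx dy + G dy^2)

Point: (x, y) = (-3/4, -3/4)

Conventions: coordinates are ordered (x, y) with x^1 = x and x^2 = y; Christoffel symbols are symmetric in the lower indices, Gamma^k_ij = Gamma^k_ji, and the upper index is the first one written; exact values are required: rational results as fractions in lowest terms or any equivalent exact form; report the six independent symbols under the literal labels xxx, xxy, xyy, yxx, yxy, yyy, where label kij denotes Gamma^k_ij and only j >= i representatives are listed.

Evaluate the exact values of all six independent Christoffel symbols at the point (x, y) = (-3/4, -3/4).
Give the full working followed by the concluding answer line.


E = 4993/1024, F = 7623/1024, G = 15665/1024 at the point
E_x = -1701/64, E_y = -567/128, F_x = -7101/256, F_y = -6843/256, G_x = -1089/128, G_y = -16577/192
EG - F^2 = 9817/512;  g^inv = (512/9817) * [[15665/1024, -7623/1024], [-7623/1024, 4993/1024]]
first-kind symbols [ij,l] = (1/2)(d_i g_jl + d_j g_il - d_l g_ij): [xx,x] = E_x/2 = -1701/128, [xx,y] = F_x - E_y/2 = -3267/128, [xy,x] = E_y/2 = -567/256, [xy,y] = G_x/2 = -1089/256, [yy,x] = F_y - G_x/2 = -2877/128, [yy,y] = G_y/2 = -16577/384
Gamma^x_ij = (G*[ij,x] - F*[ij,y])/(EG - F^2), Gamma^y_ij = (E*[ij,y] - F*[ij,x])/(EG - F^2)

Answer: Gamma_xxx = -6804/9817, Gamma_xxy = -1134/9817, Gamma_xyy = -11508/9817, Gamma_yxx = -13068/9817, Gamma_yxy = -2178/9817, Gamma_yyy = -66308/29451


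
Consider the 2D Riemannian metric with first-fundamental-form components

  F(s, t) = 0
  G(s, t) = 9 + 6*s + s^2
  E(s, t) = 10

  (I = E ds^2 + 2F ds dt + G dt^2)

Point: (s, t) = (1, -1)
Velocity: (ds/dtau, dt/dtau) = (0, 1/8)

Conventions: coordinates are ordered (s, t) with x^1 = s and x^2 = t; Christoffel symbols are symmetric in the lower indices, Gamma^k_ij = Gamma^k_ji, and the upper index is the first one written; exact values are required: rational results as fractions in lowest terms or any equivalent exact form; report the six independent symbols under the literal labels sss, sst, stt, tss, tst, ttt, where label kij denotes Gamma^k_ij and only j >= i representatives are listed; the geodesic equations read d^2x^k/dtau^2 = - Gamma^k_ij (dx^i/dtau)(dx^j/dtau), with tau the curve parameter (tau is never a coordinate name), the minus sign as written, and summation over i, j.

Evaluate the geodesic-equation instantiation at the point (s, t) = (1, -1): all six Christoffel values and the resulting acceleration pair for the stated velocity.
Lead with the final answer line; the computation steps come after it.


Answer: Gamma_sss = 0, Gamma_sst = 0, Gamma_stt = -2/5, Gamma_tss = 0, Gamma_tst = 1/4, Gamma_ttt = 0; accelerations (d^2s/dtau^2, d^2t/dtau^2) = (1/160, 0)

E = 10, F = 0, G = 16 at the point
E_s = 0, E_t = 0, F_s = 0, F_t = 0, G_s = 8, G_t = 0
EG - F^2 = 160;  g^inv = (1/160) * [[16, 0], [0, 10]]
first-kind symbols [ij,l] = (1/2)(d_i g_jl + d_j g_il - d_l g_ij): [ss,s] = E_s/2 = 0, [ss,t] = F_s - E_t/2 = 0, [st,s] = E_t/2 = 0, [st,t] = G_s/2 = 4, [tt,s] = F_t - G_s/2 = -4, [tt,t] = G_t/2 = 0
Gamma^s_ij = (G*[ij,s] - F*[ij,t])/(EG - F^2), Gamma^t_ij = (E*[ij,t] - F*[ij,s])/(EG - F^2)
Gamma_sss = 0, Gamma_sst = 0, Gamma_stt = -2/5, Gamma_tss = 0, Gamma_tst = 1/4, Gamma_ttt = 0
d^2s/dtau^2 = -(Gamma_sss*(0)^2 + 2*Gamma_sst*(0)*(1/8) + Gamma_stt*(1/8)^2) = 1/160
d^2t/dtau^2 = -(Gamma_tss*(0)^2 + 2*Gamma_tst*(0)*(1/8) + Gamma_ttt*(1/8)^2) = 0


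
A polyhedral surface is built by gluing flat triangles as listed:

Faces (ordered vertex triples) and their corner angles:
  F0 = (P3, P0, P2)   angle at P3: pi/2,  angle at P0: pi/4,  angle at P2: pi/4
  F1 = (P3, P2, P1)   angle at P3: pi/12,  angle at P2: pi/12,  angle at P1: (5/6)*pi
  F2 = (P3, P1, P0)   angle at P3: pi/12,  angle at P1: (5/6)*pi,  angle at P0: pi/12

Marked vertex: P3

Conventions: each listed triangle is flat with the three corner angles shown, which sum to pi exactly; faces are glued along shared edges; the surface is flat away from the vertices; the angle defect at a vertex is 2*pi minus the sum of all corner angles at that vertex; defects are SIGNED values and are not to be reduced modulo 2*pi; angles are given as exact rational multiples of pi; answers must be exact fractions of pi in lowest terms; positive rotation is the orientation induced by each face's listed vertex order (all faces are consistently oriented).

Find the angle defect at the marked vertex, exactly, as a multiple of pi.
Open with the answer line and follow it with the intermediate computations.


Answer: defect(P3) = (4/3)*pi

Sum of corner angles at P3: (2/3)*pi
defect = 2*pi - (2/3)*pi
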